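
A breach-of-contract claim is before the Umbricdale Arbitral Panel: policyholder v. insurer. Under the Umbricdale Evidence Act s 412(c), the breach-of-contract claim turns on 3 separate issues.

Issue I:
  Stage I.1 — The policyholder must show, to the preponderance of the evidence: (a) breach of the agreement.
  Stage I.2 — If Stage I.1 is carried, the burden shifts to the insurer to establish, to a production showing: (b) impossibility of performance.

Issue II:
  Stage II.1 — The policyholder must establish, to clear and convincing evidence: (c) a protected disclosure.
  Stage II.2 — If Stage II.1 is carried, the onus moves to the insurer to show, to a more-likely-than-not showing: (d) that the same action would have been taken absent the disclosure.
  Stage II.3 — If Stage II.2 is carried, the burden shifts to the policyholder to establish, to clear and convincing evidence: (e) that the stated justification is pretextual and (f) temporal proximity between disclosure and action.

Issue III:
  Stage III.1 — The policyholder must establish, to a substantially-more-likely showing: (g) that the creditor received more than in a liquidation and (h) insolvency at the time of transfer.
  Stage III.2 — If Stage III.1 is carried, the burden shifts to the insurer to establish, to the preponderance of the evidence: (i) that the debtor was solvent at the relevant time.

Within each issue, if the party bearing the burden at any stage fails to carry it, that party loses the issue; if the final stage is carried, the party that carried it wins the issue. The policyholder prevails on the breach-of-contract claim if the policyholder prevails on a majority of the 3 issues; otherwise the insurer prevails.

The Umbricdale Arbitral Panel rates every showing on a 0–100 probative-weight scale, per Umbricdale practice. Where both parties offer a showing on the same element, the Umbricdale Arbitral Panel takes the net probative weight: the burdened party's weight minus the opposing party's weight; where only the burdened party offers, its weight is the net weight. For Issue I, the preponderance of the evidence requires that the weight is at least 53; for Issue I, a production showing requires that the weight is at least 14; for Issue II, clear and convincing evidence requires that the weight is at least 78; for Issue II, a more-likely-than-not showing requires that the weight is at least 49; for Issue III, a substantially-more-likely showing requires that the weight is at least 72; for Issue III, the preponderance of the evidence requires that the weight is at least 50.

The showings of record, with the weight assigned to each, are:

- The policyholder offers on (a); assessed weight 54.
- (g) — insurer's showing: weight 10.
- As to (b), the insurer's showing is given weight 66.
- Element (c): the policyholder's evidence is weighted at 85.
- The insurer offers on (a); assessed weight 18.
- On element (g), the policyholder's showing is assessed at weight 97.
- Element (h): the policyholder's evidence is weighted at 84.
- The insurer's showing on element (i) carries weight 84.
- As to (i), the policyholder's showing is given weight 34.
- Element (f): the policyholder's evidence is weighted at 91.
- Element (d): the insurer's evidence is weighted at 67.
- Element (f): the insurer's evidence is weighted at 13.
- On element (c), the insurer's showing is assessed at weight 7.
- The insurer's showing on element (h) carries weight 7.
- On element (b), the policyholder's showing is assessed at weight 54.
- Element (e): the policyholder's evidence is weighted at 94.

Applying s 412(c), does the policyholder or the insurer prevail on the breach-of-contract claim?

insurer

— Issue I —
Stage I.1 (policyholder, the preponderance of the evidence, weight is at least 53): (a) net 54−18=36 < 53 — fails.
  Stage I.1 not carried; the policyholder fails its burden.
The analysis ends at Stage I.1; the insurer prevails on this issue.
— Issue II —
Stage II.1 (policyholder, clear and convincing evidence, weight is at least 78): (c) net 85−7=78 ≥ 78 — meets.
  Stage II.1 carried; the burden shifts to the insurer.
Stage II.2 (insurer, a more-likely-than-not showing, weight is at least 49): (d) 67 ≥ 49 — meets.
  Stage II.2 carried; the burden shifts to the policyholder.
Stage II.3 (policyholder, clear and convincing evidence, weight is at least 78): (e) 94 ≥ 78 — meets; (f) net 91−13=78 ≥ 78 — meets.
  Stage II.3 carried; the final stage is satisfied.
Every stage carried; the policyholder prevails on this issue.
— Issue III —
At Stage III.1 the policyholder must meet a substantially-more-likely showing (weight is at least 72): on (g) the weight is 97 less the opposing 10 gives net 87, ≥ 72, so (g) meets the standard; on (h) the weight is 84 less the opposing 7 gives net 77, which does reach 72, so (h) meets the standard.
  The policyholder carries Stage III.1; the insurer now bears the burden.
At Stage III.2 the insurer must meet the preponderance of the evidence (weight is at least 50): on (i) the weight is 84 less the opposing 34 gives net 50, ≥ 50, so (i) meets the standard.
  All elements met at the final stage.
Every stage carried; the insurer prevails on this issue.
Per-issue: Issue I → insurer; Issue II → policyholder; Issue III → insurer. The policyholder must prevail on a majority of issues; overall, the insurer prevails.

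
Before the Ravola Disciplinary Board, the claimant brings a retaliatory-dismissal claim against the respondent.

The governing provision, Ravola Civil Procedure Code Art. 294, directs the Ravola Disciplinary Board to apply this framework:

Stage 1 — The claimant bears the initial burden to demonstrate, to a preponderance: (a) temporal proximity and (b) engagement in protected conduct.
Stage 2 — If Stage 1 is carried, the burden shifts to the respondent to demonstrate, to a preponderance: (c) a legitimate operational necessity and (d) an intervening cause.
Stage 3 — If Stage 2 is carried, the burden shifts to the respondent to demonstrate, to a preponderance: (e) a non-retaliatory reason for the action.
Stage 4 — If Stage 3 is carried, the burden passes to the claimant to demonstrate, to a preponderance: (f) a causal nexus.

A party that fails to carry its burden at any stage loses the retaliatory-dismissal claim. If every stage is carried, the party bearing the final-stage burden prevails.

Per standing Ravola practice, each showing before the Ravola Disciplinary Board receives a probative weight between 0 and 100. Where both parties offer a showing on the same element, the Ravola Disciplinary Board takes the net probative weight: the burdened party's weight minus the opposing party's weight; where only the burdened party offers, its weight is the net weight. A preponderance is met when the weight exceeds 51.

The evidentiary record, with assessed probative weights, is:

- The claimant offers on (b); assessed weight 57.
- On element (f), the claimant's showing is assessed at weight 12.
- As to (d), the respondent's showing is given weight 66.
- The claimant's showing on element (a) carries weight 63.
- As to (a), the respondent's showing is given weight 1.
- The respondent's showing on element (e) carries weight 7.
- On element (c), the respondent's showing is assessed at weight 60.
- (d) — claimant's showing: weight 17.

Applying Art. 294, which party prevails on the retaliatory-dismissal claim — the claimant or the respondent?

claimant

Stage 1 — burden on claimant; standard: a preponderance (weight exceeds 51).
    (a): 63 − 1 = 62 > 51 [met]
    (b): 57 > 51 [met]
  Stage 1 is satisfied; the onus moves to the respondent.
Stage 2 — burden on respondent; standard: a preponderance (weight exceeds 51).
    (c): 60 > 51 [met]
    (d): 66 − 17 = 49 ≤ 51 [not met]
  Not every element is met, so the respondent fails to carry Stage 2.
So the claimant prevails.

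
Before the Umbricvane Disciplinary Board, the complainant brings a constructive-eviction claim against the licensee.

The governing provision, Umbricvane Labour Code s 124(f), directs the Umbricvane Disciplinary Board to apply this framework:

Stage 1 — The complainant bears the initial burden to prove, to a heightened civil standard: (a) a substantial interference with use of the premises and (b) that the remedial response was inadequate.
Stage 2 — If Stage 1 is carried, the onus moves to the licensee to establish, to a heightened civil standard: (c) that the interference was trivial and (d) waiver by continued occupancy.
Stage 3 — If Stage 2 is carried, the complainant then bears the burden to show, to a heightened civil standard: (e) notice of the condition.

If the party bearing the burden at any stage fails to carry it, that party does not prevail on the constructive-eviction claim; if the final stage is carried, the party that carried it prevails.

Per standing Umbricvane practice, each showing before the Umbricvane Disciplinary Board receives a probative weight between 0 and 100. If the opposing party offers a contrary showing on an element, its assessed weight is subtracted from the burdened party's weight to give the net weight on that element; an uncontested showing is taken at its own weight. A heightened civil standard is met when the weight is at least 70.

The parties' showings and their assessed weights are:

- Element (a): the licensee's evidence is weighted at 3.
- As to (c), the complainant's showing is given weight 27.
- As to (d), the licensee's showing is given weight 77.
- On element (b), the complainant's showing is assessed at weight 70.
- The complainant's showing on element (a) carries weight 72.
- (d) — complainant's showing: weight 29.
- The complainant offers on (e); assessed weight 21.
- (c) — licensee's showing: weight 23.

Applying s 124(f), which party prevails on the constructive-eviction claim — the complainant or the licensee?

At Stage 1 the complainant must meet a heightened civil standard (weight is at least 70): on (a) the weight is 72 less the opposing 3 gives net 69, < 70, so (a) does not meet the standard; on (b) the weight is 70, ≥ 70, so (b) meets the standard.
  Stage 1 not carried; the complainant fails its burden.
The licensee prevails.

licensee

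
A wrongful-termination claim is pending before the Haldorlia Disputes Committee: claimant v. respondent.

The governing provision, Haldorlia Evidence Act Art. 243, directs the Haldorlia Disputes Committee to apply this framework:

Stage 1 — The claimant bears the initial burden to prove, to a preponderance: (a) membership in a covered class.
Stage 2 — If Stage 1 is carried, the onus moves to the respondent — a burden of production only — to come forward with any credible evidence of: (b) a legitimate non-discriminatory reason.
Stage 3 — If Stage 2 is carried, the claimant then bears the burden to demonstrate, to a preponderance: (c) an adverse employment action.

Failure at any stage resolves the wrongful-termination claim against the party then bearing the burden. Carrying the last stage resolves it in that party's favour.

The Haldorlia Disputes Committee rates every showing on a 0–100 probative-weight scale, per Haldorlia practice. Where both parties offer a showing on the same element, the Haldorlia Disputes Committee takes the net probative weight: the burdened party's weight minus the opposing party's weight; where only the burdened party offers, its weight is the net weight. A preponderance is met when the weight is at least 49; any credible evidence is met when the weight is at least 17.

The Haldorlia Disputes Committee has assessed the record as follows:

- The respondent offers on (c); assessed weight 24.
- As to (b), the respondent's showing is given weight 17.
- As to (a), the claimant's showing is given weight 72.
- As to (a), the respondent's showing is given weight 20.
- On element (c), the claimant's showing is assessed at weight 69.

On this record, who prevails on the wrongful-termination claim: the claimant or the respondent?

Stage 1 (claimant, a preponderance, weight is at least 49): (a) net 72−20=52 ≥ 49 — meets.
  Stage 1 is satisfied; the onus moves to the respondent.
Stage 2 (respondent, any credible evidence, weight is at least 17): (b) 17 ≥ 17 — meets.
  Stage 2 is satisfied; the onus moves to the claimant.
Stage 3 (claimant, a preponderance, weight is at least 49): (c) net 69−24=45 < 49 — fails.
  Stage 3 not carried; the claimant fails its burden.
So the respondent prevails.

respondent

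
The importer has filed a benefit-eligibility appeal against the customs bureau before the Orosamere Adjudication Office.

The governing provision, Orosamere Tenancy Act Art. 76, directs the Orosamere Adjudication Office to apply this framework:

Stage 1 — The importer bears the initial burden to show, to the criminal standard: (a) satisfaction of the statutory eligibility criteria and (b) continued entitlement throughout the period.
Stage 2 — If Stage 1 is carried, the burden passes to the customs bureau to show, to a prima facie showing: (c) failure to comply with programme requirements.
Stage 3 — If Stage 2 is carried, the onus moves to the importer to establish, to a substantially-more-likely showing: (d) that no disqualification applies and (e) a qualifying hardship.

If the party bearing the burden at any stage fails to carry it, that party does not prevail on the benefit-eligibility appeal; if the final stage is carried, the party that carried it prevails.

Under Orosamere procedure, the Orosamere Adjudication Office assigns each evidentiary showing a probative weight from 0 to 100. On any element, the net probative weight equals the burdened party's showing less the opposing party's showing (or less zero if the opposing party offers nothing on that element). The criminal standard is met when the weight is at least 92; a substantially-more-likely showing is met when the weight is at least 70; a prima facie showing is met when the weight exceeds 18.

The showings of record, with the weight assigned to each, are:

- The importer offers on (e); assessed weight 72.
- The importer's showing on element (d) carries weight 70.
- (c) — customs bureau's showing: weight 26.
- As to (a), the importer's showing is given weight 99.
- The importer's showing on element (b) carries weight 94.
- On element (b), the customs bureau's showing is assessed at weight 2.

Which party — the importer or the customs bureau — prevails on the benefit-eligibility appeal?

importer

Stage 1 (importer, the criminal standard, weight is at least 92): (a) 99 ≥ 92 — meets; (b) net 94−2=92 ≥ 92 — meets.
  All elements met. The burden passes to the customs bureau.
Stage 2 (customs bureau, a prima facie showing, weight exceeds 18): (c) 26 > 18 — meets.
  All elements met. The burden passes to the importer.
Stage 3 (importer, a substantially-more-likely showing, weight is at least 70): (d) 70 ≥ 70 — meets; (e) 72 ≥ 70 — meets.
  All elements met at the final stage.
With every stage satisfied, the importer prevails.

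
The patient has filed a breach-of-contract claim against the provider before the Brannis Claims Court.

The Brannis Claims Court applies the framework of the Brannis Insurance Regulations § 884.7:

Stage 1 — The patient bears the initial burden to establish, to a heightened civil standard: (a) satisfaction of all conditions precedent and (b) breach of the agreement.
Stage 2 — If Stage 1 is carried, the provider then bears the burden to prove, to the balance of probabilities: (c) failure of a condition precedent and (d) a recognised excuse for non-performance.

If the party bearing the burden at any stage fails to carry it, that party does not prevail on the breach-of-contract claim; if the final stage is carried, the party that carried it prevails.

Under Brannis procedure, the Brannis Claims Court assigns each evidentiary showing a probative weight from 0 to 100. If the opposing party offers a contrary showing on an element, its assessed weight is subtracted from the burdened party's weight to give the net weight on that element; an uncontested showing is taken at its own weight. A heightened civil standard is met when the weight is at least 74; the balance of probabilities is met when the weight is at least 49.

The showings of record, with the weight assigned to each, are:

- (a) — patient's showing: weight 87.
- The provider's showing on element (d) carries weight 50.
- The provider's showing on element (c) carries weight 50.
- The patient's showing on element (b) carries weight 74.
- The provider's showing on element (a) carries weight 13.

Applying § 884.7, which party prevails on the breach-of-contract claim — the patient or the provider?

Stage 1 — burden on patient; standard: a heightened civil standard (weight is at least 74).
    (a): 87 − 13 = 74 ≥ 74 [met]
    (b): 74 ≥ 74 [met]
  The patient carries Stage 1; the provider now bears the burden.
Stage 2 — burden on provider; standard: the balance of probabilities (weight is at least 49).
    (c): 50 ≥ 49 [met]
    (d): 50 ≥ 49 [met]
  All elements met at the final stage.
Every stage carried; the provider prevails.

provider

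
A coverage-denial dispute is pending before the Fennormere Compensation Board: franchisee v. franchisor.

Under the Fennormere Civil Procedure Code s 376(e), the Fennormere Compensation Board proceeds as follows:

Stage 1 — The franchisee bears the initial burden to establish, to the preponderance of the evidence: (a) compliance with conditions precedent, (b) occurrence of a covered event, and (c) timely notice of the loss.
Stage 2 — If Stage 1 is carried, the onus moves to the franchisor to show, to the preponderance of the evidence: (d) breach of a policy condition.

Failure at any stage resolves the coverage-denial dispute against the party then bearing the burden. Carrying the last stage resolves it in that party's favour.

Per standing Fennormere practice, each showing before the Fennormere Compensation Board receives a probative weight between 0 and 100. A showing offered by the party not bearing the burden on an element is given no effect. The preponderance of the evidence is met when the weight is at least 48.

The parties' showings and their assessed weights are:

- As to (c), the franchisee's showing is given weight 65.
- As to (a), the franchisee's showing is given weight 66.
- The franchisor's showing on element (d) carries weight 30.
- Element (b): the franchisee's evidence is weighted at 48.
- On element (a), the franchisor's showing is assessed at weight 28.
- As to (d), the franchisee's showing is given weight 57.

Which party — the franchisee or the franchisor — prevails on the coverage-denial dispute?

Stage 1 (franchisee, the preponderance of the evidence, weight is at least 48): (a) 66 (franchisor's 28 disregarded) ≥ 48 — meets; (b) 48 ≥ 48 — meets; (c) 65 ≥ 48 — meets.
  Stage 1 carried; the burden shifts to the franchisor.
Stage 2 (franchisor, the preponderance of the evidence, weight is at least 48): (d) 30 (franchisee's 57 disregarded) < 48 — fails.
  Stage 2 not carried; the franchisor fails its burden.
So the franchisee prevails.

franchisee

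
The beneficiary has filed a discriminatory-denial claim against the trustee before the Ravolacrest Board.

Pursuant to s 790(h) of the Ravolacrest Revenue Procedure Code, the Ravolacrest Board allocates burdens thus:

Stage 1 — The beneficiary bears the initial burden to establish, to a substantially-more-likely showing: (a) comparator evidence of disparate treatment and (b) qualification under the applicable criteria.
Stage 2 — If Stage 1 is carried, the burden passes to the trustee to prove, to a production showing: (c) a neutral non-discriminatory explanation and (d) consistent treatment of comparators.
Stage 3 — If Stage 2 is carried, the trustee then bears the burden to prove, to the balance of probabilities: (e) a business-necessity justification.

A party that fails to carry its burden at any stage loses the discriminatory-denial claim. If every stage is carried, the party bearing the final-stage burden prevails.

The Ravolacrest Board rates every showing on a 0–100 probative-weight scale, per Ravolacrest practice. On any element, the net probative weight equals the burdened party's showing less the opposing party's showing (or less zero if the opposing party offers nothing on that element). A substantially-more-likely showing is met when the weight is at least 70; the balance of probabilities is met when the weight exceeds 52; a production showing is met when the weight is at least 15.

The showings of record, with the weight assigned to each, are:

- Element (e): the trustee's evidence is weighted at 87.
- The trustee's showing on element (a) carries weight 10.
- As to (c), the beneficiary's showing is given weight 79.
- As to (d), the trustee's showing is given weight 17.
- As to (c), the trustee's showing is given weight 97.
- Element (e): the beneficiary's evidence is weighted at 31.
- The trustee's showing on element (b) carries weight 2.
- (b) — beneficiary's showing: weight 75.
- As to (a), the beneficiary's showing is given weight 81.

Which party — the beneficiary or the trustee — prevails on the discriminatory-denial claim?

trustee

Stage 1 (beneficiary, a substantially-more-likely showing, weight is at least 70): (a) net 81−10=71 ≥ 70 — meets; (b) net 75−2=73 ≥ 70 — meets.
  Stage 1 is satisfied; the onus moves to the trustee.
Stage 2 (trustee, a production showing, weight is at least 15): (c) net 97−79=18 ≥ 15 — meets; (d) 17 ≥ 15 — meets.
  All elements met. The trustee retains the burden for Stage 3.
Stage 3 (trustee, the balance of probabilities, weight exceeds 52): (e) net 87−31=56 > 52 — meets.
  Stage 3 carried; the final stage is satisfied.
With every stage satisfied, the trustee prevails.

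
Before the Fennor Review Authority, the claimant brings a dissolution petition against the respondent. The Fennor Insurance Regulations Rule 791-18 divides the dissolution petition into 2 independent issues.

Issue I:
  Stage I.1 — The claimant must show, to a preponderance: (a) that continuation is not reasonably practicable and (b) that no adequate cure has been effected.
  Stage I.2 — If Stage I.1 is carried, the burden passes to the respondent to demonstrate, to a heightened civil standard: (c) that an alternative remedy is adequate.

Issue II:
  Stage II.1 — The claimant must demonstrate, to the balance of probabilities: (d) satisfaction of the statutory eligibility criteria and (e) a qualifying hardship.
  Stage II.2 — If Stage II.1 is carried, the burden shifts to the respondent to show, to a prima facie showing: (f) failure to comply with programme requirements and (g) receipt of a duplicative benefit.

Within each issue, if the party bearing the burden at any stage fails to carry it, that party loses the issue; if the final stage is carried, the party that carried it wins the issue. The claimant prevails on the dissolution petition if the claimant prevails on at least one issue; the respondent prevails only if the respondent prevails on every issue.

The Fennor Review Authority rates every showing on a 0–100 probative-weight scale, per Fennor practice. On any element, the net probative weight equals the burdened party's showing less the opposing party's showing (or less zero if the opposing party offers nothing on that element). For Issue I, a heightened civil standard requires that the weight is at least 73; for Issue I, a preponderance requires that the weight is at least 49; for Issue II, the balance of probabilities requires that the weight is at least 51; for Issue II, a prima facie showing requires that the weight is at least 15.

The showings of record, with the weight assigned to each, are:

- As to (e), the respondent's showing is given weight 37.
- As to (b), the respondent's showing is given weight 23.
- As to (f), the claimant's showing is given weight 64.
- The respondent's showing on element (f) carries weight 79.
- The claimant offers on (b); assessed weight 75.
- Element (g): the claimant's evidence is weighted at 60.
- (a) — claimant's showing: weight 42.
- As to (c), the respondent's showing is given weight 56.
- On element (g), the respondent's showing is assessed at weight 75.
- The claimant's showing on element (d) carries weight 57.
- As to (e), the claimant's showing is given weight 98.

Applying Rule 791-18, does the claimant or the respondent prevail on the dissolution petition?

respondent

— Issue I —
Stage I.1 (claimant, a preponderance, weight is at least 49): (a) 42 < 49 — fails; (b) net 75−23=52 ≥ 49 — meets.
  Stage I.1 not carried; the claimant fails its burden.
The analysis ends at Stage I.1; the respondent prevails on this issue.
— Issue II —
Stage II.1 — burden on claimant; standard: the balance of probabilities (weight is at least 51).
    (d): 57 ≥ 51 [met]
    (e): 98 − 37 = 61 ≥ 51 [met]
  Stage II.1 carried; the burden shifts to the respondent.
Stage II.2 — burden on respondent; standard: a prima facie showing (weight is at least 15).
    (f): 79 − 64 = 15 ≥ 15 [met]
    (g): 75 − 60 = 15 ≥ 15 [met]
  The respondent carries the last stage.
Every stage carried; the respondent prevails on this issue.
Per-issue: Issue I → respondent; Issue II → respondent. The claimant must prevail on at least one issue; overall, the respondent prevails.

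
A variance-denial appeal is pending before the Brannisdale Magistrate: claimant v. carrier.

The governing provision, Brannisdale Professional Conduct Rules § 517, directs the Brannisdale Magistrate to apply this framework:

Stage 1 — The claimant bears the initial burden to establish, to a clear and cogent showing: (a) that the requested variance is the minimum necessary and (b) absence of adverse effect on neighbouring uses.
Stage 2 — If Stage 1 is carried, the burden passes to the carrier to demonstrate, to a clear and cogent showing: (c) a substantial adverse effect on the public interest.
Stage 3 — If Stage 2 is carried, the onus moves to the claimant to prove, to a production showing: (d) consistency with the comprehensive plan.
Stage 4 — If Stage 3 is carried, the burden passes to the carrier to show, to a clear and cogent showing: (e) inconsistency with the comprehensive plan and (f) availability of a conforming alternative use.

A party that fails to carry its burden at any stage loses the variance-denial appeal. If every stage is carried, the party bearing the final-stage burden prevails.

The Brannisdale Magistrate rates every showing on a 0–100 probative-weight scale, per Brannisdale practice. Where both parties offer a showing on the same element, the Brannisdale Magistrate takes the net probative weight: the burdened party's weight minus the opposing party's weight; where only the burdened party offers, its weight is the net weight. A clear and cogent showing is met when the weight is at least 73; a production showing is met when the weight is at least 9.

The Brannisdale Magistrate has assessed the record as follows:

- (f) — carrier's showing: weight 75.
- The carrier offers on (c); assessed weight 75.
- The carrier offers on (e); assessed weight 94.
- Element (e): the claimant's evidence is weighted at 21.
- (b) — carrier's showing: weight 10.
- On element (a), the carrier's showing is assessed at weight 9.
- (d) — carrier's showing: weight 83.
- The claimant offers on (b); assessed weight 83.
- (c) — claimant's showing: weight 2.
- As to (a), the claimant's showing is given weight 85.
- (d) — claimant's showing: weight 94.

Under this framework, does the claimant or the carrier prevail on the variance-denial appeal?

carrier

Stage 1 — burden on claimant; standard: a clear and cogent showing (weight is at least 73).
    (a): 85 − 9 = 76 ≥ 73 [met]
    (b): 83 − 10 = 73 ≥ 73 [met]
  Stage 1 carried; the burden shifts to the carrier.
Stage 2 — burden on carrier; standard: a clear and cogent showing (weight is at least 73).
    (c): 75 − 2 = 73 ≥ 73 [met]
  Stage 2 carried; the burden shifts to the claimant.
Stage 3 — burden on claimant; standard: a production showing (weight is at least 9).
    (d): 94 − 83 = 11 ≥ 9 [met]
  Stage 3 is satisfied; the onus moves to the carrier.
Stage 4 — burden on carrier; standard: a clear and cogent showing (weight is at least 73).
    (e): 94 − 21 = 73 ≥ 73 [met]
    (f): 75 ≥ 73 [met]
  All elements met at the final stage.
Every stage carried; the carrier prevails.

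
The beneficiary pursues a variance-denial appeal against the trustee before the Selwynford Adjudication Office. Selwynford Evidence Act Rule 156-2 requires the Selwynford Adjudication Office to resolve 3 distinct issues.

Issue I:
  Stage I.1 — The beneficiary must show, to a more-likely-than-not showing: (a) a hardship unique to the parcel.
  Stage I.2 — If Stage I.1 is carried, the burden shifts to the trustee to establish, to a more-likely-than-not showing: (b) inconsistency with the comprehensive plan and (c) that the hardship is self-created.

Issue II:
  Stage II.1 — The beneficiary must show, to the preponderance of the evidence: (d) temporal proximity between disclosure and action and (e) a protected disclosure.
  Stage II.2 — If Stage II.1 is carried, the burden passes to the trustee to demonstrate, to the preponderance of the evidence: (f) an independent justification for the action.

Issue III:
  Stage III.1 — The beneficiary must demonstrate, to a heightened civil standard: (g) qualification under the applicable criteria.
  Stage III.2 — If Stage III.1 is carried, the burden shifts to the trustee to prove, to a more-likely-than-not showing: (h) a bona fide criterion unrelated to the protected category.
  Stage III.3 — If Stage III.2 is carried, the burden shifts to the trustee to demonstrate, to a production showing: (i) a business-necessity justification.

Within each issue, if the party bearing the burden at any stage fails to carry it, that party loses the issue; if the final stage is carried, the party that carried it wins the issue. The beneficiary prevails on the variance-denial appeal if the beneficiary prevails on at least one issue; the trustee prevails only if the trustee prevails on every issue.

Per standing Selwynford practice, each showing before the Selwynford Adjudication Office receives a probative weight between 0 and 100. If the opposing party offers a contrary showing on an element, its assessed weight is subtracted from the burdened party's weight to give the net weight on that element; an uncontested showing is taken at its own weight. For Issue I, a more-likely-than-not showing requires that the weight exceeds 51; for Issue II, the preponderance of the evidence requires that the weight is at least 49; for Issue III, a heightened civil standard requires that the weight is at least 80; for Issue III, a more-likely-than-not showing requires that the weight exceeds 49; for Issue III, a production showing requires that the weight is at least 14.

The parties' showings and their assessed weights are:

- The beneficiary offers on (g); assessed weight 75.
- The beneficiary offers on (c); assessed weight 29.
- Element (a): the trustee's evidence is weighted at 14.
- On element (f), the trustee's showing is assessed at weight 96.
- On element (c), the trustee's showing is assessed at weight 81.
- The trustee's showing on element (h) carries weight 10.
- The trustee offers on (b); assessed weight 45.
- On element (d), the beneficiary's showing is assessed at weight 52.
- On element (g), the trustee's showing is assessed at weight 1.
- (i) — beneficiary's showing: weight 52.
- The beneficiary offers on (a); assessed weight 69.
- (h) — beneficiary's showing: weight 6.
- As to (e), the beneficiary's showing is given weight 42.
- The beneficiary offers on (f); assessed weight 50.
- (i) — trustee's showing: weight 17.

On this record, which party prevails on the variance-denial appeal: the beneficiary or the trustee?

beneficiary

— Issue I —
Stage I.1 — burden on beneficiary; standard: a more-likely-than-not showing (weight exceeds 51).
    (a): 69 − 14 = 55 > 51 [met]
  Stage I.1 is satisfied; the onus moves to the trustee.
Stage I.2 — burden on trustee; standard: a more-likely-than-not showing (weight exceeds 51).
    (b): 45 ≤ 51 [not met]
    (c): 81 − 29 = 52 > 51 [met]
  Stage I.2 not carried; the trustee fails its burden.
So the beneficiary prevails on this issue.
— Issue II —
At Stage II.1 the beneficiary must meet the preponderance of the evidence (weight is at least 49): on (d) the weight is 52, ≥ 49, so (d) meets the standard; on (e) the weight is 42, < 49, so (e) does not meet the standard.
  Not every element is met, so the beneficiary fails to carry Stage II.1.
The trustee prevails on this issue.
— Issue III —
Stage III.1 (beneficiary, a heightened civil standard, weight is at least 80): (g) net 75−1=74 < 80 — fails.
  Stage III.1 not carried; the beneficiary fails its burden.
The analysis ends at Stage III.1; the trustee prevails on this issue.
Per-issue: Issue I → beneficiary; Issue II → trustee; Issue III → trustee. The beneficiary must prevail on at least one issue; overall, the beneficiary prevails.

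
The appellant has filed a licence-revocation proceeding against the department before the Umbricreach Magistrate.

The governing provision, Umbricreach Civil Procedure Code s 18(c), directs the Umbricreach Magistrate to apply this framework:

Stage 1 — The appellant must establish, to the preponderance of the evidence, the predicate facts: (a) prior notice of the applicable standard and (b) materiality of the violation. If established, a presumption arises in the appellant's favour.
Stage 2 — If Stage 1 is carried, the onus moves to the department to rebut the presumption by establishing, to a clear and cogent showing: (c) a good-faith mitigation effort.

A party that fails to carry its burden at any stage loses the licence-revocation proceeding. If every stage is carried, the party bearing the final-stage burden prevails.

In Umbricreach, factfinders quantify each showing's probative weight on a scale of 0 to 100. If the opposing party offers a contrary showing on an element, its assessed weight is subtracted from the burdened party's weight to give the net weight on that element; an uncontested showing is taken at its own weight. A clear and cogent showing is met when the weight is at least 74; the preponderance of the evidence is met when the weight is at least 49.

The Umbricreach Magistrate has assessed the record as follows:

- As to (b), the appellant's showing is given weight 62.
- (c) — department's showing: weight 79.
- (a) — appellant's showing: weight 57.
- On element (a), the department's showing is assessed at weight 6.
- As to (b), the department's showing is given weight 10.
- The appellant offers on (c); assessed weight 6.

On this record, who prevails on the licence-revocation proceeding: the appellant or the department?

appellant

Stage 1 (appellant, the preponderance of the evidence, weight is at least 49): (a) net 57−6=51 ≥ 49 — meets; (b) net 62−10=52 ≥ 49 — meets.
  All elements met. The burden passes to the department.
Stage 2 (department, a clear and cogent showing, weight is at least 74): (c) net 79−6=73 < 74 — fails.
  Stage 2 not carried; the department fails its burden.
The appellant prevails.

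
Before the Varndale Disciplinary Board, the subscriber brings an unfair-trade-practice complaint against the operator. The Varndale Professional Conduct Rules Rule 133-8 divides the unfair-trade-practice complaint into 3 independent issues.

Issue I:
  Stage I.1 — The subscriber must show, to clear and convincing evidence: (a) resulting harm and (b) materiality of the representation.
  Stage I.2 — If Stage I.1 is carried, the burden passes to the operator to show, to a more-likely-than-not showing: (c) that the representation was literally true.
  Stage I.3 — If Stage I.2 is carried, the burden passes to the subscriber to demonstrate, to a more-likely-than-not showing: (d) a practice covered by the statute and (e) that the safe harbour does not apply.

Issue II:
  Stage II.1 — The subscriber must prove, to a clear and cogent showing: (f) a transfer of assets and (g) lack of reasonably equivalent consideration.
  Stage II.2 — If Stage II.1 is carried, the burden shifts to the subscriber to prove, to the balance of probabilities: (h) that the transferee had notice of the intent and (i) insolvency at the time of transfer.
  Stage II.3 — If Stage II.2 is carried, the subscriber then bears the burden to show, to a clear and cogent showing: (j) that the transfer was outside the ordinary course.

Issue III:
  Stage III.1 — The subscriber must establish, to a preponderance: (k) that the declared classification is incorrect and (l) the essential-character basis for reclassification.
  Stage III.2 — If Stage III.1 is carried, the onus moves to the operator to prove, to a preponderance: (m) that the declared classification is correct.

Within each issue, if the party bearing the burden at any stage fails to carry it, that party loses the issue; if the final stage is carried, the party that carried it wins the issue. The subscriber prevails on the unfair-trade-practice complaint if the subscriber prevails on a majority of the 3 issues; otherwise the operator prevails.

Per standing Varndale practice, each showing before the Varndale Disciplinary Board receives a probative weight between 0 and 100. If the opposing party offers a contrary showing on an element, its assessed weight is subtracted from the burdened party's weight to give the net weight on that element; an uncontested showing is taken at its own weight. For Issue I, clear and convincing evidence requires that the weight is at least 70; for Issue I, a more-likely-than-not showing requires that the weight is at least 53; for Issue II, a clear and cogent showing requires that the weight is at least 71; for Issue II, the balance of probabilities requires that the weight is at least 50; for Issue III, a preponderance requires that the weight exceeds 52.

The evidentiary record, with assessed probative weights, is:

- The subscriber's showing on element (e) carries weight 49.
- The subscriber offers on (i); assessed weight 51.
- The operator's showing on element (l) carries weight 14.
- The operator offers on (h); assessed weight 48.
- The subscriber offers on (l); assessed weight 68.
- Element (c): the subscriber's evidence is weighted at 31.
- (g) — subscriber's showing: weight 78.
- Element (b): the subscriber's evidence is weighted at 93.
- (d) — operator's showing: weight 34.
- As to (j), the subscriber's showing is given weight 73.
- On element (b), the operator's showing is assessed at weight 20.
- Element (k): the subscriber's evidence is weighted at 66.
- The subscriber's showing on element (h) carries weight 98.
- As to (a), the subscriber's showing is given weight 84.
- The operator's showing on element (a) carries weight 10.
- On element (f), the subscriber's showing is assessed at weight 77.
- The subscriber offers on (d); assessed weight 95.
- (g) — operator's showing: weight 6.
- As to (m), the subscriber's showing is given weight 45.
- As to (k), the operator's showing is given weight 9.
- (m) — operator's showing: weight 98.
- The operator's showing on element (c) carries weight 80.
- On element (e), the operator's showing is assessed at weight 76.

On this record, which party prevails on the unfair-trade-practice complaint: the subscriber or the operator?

— Issue I —
At Stage I.1 the subscriber must meet clear and convincing evidence (weight is at least 70): on (a) the weight is 84 less the opposing 10 gives net 74, which does reach 70, so (a) meets the standard; on (b) the weight is 93 less the opposing 20 gives net 73, ≥ 70, so (b) meets the standard.
  The subscriber carries Stage I.1; the operator now bears the burden.
At Stage I.2 the operator must meet a more-likely-than-not showing (weight is at least 53): on (c) the weight is 80 less the opposing 31 gives net 49, < 53, so (c) does not meet the standard.
  Stage I.2 not carried; the operator fails its burden.
So the subscriber prevails on this issue.
— Issue II —
Stage II.1 — burden on subscriber; standard: a clear and cogent showing (weight is at least 71).
    (f): 77 ≥ 71 [met]
    (g): 78 − 6 = 72 ≥ 71 [met]
  All elements met. The subscriber retains the burden for Stage II.2.
Stage II.2 — burden on subscriber; standard: the balance of probabilities (weight is at least 50).
    (h): 98 − 48 = 50 ≥ 50 [met]
    (i): 51 ≥ 50 [met]
  Stage II.2 is satisfied; the subscriber continues to bear the burden.
Stage II.3 — burden on subscriber; standard: a clear and cogent showing (weight is at least 71).
    (j): 73 ≥ 71 [met]
  The subscriber carries the last stage.
Every stage carried; the subscriber prevails on this issue.
— Issue III —
At Stage III.1 the subscriber must meet a preponderance (weight exceeds 52): on (k) the weight is 66 less the opposing 9 gives net 57, which does exceed 52, so (k) meets the standard; on (l) the weight is 68 less the opposing 14 gives net 54, > 52, so (l) meets the standard.
  Stage III.1 carried; the burden shifts to the operator.
At Stage III.2 the operator must meet a preponderance (weight exceeds 52): on (m) the weight is 98 less the opposing 45 gives net 53, which does exceed 52, so (m) meets the standard.
  The operator carries the last stage.
All stages carried — the operator prevails on this issue.
Per-issue: Issue I → subscriber; Issue II → subscriber; Issue III → operator. The subscriber must prevail on a majority of issues; overall, the subscriber prevails.

subscriber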